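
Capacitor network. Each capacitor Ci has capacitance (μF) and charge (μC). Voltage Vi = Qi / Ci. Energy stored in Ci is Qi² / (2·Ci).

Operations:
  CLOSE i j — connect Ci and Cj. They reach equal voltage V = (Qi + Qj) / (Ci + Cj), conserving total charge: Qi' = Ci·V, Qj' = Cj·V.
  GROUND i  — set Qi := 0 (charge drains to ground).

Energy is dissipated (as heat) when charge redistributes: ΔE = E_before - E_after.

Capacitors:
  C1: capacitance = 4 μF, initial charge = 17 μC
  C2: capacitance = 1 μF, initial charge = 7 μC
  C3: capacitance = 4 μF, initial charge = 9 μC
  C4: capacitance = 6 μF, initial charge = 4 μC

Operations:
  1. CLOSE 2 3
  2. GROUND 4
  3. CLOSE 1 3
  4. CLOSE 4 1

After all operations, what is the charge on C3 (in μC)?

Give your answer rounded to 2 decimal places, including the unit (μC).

Initial: C1(4μF, Q=17μC, V=4.25V), C2(1μF, Q=7μC, V=7.00V), C3(4μF, Q=9μC, V=2.25V), C4(6μF, Q=4μC, V=0.67V)
Op 1: CLOSE 2-3: Q_total=16.00, C_total=5.00, V=3.20; Q2=3.20, Q3=12.80; dissipated=9.025
Op 2: GROUND 4: Q4=0; energy lost=1.333
Op 3: CLOSE 1-3: Q_total=29.80, C_total=8.00, V=3.73; Q1=14.90, Q3=14.90; dissipated=1.103
Op 4: CLOSE 4-1: Q_total=14.90, C_total=10.00, V=1.49; Q4=8.94, Q1=5.96; dissipated=16.651
Final charges: Q1=5.96, Q2=3.20, Q3=14.90, Q4=8.94

Answer: 14.90 μC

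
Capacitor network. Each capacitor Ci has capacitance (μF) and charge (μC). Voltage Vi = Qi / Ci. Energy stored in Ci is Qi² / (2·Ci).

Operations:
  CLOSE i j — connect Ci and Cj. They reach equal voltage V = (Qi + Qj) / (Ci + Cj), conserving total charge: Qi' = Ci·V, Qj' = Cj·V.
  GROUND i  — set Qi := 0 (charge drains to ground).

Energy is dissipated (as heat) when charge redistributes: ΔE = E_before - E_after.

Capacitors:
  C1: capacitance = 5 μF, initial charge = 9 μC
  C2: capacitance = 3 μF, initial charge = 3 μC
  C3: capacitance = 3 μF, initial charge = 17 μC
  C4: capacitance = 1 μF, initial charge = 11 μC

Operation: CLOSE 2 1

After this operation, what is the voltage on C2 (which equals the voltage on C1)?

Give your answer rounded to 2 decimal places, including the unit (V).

Initial: C1(5μF, Q=9μC, V=1.80V), C2(3μF, Q=3μC, V=1.00V), C3(3μF, Q=17μC, V=5.67V), C4(1μF, Q=11μC, V=11.00V)
Op 1: CLOSE 2-1: Q_total=12.00, C_total=8.00, V=1.50; Q2=4.50, Q1=7.50; dissipated=0.600

Answer: 1.50 V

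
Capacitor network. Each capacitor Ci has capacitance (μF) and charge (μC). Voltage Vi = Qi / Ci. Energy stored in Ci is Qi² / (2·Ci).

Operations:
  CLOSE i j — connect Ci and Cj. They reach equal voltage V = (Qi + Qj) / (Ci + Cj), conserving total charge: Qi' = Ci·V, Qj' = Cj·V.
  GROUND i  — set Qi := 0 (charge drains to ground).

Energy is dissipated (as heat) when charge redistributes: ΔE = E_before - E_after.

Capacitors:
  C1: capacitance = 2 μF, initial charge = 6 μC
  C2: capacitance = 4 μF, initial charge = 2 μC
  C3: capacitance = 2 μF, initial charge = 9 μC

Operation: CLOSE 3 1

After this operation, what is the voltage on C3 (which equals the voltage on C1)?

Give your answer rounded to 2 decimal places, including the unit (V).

Initial: C1(2μF, Q=6μC, V=3.00V), C2(4μF, Q=2μC, V=0.50V), C3(2μF, Q=9μC, V=4.50V)
Op 1: CLOSE 3-1: Q_total=15.00, C_total=4.00, V=3.75; Q3=7.50, Q1=7.50; dissipated=1.125

Answer: 3.75 V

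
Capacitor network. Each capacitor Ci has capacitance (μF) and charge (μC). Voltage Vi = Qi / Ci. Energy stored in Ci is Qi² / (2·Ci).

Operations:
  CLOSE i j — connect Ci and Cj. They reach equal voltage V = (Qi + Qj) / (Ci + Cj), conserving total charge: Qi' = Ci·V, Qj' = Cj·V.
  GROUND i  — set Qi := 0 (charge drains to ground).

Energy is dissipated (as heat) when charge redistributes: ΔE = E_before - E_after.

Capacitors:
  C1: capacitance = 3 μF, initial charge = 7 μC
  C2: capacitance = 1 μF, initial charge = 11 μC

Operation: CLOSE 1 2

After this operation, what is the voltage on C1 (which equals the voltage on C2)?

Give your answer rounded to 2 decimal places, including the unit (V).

Initial: C1(3μF, Q=7μC, V=2.33V), C2(1μF, Q=11μC, V=11.00V)
Op 1: CLOSE 1-2: Q_total=18.00, C_total=4.00, V=4.50; Q1=13.50, Q2=4.50; dissipated=28.167

Answer: 4.50 V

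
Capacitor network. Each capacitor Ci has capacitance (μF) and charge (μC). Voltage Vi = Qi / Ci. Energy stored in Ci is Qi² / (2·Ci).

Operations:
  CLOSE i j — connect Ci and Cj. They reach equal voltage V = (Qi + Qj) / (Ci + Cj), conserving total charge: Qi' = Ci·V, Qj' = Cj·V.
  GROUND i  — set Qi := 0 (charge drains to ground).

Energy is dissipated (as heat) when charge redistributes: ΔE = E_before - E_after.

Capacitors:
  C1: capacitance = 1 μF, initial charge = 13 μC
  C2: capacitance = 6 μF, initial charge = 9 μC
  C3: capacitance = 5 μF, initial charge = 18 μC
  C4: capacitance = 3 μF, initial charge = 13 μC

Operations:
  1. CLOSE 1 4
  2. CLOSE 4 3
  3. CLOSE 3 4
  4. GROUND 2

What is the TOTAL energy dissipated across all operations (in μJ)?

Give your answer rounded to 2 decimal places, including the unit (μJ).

Answer: 42.80 μJ

Derivation:
Initial: C1(1μF, Q=13μC, V=13.00V), C2(6μF, Q=9μC, V=1.50V), C3(5μF, Q=18μC, V=3.60V), C4(3μF, Q=13μC, V=4.33V)
Op 1: CLOSE 1-4: Q_total=26.00, C_total=4.00, V=6.50; Q1=6.50, Q4=19.50; dissipated=28.167
Op 2: CLOSE 4-3: Q_total=37.50, C_total=8.00, V=4.69; Q4=14.06, Q3=23.44; dissipated=7.884
Op 3: CLOSE 3-4: Q_total=37.50, C_total=8.00, V=4.69; Q3=23.44, Q4=14.06; dissipated=0.000
Op 4: GROUND 2: Q2=0; energy lost=6.750
Total dissipated: 42.801 μJ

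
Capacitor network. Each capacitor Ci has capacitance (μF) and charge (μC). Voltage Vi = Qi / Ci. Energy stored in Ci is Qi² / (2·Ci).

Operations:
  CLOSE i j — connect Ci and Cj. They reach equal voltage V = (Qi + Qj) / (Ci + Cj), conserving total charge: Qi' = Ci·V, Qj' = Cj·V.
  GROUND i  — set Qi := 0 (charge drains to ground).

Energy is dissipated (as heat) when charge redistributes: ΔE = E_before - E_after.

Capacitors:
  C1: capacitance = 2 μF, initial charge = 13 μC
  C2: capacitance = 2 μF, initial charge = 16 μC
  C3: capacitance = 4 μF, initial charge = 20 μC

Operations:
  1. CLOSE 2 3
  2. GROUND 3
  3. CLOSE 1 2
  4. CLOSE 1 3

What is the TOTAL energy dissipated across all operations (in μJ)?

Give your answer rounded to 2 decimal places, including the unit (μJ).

Answer: 104.17 μJ

Derivation:
Initial: C1(2μF, Q=13μC, V=6.50V), C2(2μF, Q=16μC, V=8.00V), C3(4μF, Q=20μC, V=5.00V)
Op 1: CLOSE 2-3: Q_total=36.00, C_total=6.00, V=6.00; Q2=12.00, Q3=24.00; dissipated=6.000
Op 2: GROUND 3: Q3=0; energy lost=72.000
Op 3: CLOSE 1-2: Q_total=25.00, C_total=4.00, V=6.25; Q1=12.50, Q2=12.50; dissipated=0.125
Op 4: CLOSE 1-3: Q_total=12.50, C_total=6.00, V=2.08; Q1=4.17, Q3=8.33; dissipated=26.042
Total dissipated: 104.167 μJ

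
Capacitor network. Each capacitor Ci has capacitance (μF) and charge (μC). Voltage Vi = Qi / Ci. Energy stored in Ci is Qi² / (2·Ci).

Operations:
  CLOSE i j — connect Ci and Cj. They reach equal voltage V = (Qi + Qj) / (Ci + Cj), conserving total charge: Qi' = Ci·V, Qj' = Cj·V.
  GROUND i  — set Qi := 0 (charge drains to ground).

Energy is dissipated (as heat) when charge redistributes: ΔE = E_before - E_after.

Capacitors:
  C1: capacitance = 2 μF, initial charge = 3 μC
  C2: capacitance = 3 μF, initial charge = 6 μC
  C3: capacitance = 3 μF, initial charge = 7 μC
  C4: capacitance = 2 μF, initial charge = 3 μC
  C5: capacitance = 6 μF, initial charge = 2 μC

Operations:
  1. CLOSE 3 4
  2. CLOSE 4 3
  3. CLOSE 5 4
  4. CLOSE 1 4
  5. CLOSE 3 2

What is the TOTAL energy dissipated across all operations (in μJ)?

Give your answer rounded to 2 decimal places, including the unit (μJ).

Answer: 2.78 μJ

Derivation:
Initial: C1(2μF, Q=3μC, V=1.50V), C2(3μF, Q=6μC, V=2.00V), C3(3μF, Q=7μC, V=2.33V), C4(2μF, Q=3μC, V=1.50V), C5(6μF, Q=2μC, V=0.33V)
Op 1: CLOSE 3-4: Q_total=10.00, C_total=5.00, V=2.00; Q3=6.00, Q4=4.00; dissipated=0.417
Op 2: CLOSE 4-3: Q_total=10.00, C_total=5.00, V=2.00; Q4=4.00, Q3=6.00; dissipated=0.000
Op 3: CLOSE 5-4: Q_total=6.00, C_total=8.00, V=0.75; Q5=4.50, Q4=1.50; dissipated=2.083
Op 4: CLOSE 1-4: Q_total=4.50, C_total=4.00, V=1.12; Q1=2.25, Q4=2.25; dissipated=0.281
Op 5: CLOSE 3-2: Q_total=12.00, C_total=6.00, V=2.00; Q3=6.00, Q2=6.00; dissipated=0.000
Total dissipated: 2.781 μJ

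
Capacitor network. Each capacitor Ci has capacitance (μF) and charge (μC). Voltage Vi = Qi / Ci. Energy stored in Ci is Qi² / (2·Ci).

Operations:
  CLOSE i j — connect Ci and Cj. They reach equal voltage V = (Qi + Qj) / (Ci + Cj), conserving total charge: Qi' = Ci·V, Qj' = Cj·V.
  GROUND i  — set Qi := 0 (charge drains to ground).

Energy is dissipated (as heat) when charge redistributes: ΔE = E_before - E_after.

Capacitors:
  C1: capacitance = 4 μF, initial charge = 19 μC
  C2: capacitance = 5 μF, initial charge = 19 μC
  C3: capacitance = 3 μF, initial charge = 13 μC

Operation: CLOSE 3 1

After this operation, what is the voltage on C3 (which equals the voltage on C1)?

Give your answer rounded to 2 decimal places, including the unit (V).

Answer: 4.57 V

Derivation:
Initial: C1(4μF, Q=19μC, V=4.75V), C2(5μF, Q=19μC, V=3.80V), C3(3μF, Q=13μC, V=4.33V)
Op 1: CLOSE 3-1: Q_total=32.00, C_total=7.00, V=4.57; Q3=13.71, Q1=18.29; dissipated=0.149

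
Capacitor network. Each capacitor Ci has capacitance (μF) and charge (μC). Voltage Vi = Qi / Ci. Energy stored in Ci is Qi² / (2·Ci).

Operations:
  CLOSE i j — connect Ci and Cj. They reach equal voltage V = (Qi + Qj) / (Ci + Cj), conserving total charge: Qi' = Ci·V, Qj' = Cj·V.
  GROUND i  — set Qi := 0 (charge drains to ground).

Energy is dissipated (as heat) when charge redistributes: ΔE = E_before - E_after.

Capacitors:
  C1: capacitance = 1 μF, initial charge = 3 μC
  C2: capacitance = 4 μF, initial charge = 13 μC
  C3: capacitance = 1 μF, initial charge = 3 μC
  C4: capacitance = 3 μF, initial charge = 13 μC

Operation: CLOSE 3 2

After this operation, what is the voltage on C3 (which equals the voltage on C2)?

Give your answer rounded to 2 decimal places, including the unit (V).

Initial: C1(1μF, Q=3μC, V=3.00V), C2(4μF, Q=13μC, V=3.25V), C3(1μF, Q=3μC, V=3.00V), C4(3μF, Q=13μC, V=4.33V)
Op 1: CLOSE 3-2: Q_total=16.00, C_total=5.00, V=3.20; Q3=3.20, Q2=12.80; dissipated=0.025

Answer: 3.20 V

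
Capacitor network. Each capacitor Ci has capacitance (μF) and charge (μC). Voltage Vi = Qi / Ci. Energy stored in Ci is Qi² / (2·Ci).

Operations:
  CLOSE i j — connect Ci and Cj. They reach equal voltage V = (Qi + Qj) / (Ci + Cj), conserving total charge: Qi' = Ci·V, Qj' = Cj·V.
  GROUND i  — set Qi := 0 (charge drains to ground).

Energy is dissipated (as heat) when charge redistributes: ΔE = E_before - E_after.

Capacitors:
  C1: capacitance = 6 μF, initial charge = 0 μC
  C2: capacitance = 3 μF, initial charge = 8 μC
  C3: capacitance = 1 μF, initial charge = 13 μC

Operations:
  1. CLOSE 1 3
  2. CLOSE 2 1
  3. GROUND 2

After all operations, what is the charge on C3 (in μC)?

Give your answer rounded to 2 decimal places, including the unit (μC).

Answer: 1.86 μC

Derivation:
Initial: C1(6μF, Q=0μC, V=0.00V), C2(3μF, Q=8μC, V=2.67V), C3(1μF, Q=13μC, V=13.00V)
Op 1: CLOSE 1-3: Q_total=13.00, C_total=7.00, V=1.86; Q1=11.14, Q3=1.86; dissipated=72.429
Op 2: CLOSE 2-1: Q_total=19.14, C_total=9.00, V=2.13; Q2=6.38, Q1=12.76; dissipated=0.655
Op 3: GROUND 2: Q2=0; energy lost=6.786
Final charges: Q1=12.76, Q2=0.00, Q3=1.86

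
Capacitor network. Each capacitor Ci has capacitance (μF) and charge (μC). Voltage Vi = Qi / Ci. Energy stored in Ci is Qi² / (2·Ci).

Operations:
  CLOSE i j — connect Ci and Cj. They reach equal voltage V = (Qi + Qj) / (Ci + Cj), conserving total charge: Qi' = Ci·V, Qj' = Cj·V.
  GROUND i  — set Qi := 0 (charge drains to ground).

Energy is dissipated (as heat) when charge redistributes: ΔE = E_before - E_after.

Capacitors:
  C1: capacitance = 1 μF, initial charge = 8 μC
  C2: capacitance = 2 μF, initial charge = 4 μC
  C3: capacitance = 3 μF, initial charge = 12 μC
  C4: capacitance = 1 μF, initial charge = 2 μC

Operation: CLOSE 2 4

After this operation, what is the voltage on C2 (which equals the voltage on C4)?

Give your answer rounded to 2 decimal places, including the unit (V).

Answer: 2.00 V

Derivation:
Initial: C1(1μF, Q=8μC, V=8.00V), C2(2μF, Q=4μC, V=2.00V), C3(3μF, Q=12μC, V=4.00V), C4(1μF, Q=2μC, V=2.00V)
Op 1: CLOSE 2-4: Q_total=6.00, C_total=3.00, V=2.00; Q2=4.00, Q4=2.00; dissipated=0.000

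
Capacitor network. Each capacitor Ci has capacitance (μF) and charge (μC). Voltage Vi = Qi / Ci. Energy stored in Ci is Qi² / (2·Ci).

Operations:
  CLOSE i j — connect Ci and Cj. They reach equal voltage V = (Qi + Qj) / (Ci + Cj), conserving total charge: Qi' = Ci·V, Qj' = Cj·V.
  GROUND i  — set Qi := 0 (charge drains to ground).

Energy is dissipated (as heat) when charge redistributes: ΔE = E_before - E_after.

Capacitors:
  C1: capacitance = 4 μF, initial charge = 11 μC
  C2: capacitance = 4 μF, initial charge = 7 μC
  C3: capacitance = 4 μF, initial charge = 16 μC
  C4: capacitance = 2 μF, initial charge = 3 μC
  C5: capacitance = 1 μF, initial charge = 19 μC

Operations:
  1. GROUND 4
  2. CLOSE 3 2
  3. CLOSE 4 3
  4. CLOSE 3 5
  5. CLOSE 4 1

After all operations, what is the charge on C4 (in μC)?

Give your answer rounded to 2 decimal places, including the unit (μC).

Initial: C1(4μF, Q=11μC, V=2.75V), C2(4μF, Q=7μC, V=1.75V), C3(4μF, Q=16μC, V=4.00V), C4(2μF, Q=3μC, V=1.50V), C5(1μF, Q=19μC, V=19.00V)
Op 1: GROUND 4: Q4=0; energy lost=2.250
Op 2: CLOSE 3-2: Q_total=23.00, C_total=8.00, V=2.88; Q3=11.50, Q2=11.50; dissipated=5.062
Op 3: CLOSE 4-3: Q_total=11.50, C_total=6.00, V=1.92; Q4=3.83, Q3=7.67; dissipated=5.510
Op 4: CLOSE 3-5: Q_total=26.67, C_total=5.00, V=5.33; Q3=21.33, Q5=5.33; dissipated=116.736
Op 5: CLOSE 4-1: Q_total=14.83, C_total=6.00, V=2.47; Q4=4.94, Q1=9.89; dissipated=0.463
Final charges: Q1=9.89, Q2=11.50, Q3=21.33, Q4=4.94, Q5=5.33

Answer: 4.94 μC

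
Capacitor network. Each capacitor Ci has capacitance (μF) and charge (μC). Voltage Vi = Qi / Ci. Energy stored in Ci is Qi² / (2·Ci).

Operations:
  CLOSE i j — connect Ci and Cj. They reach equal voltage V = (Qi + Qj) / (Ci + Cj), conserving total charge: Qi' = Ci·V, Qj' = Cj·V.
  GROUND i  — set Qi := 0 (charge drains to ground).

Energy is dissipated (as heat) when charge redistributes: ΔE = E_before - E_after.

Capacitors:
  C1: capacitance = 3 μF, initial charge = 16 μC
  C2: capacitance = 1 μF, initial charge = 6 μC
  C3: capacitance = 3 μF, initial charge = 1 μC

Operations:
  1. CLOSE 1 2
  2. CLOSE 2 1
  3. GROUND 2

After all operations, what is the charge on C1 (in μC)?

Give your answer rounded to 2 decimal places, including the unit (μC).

Initial: C1(3μF, Q=16μC, V=5.33V), C2(1μF, Q=6μC, V=6.00V), C3(3μF, Q=1μC, V=0.33V)
Op 1: CLOSE 1-2: Q_total=22.00, C_total=4.00, V=5.50; Q1=16.50, Q2=5.50; dissipated=0.167
Op 2: CLOSE 2-1: Q_total=22.00, C_total=4.00, V=5.50; Q2=5.50, Q1=16.50; dissipated=0.000
Op 3: GROUND 2: Q2=0; energy lost=15.125
Final charges: Q1=16.50, Q2=0.00, Q3=1.00

Answer: 16.50 μC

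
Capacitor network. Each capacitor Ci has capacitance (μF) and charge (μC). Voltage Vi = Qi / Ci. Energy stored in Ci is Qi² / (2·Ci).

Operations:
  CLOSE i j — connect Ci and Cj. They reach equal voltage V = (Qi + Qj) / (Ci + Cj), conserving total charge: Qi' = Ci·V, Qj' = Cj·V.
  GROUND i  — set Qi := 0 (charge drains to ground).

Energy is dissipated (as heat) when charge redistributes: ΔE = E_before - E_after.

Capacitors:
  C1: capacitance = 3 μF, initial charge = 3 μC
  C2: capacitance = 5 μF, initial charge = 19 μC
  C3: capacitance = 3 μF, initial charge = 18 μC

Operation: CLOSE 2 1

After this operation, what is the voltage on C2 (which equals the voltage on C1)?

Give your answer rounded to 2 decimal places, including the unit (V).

Initial: C1(3μF, Q=3μC, V=1.00V), C2(5μF, Q=19μC, V=3.80V), C3(3μF, Q=18μC, V=6.00V)
Op 1: CLOSE 2-1: Q_total=22.00, C_total=8.00, V=2.75; Q2=13.75, Q1=8.25; dissipated=7.350

Answer: 2.75 V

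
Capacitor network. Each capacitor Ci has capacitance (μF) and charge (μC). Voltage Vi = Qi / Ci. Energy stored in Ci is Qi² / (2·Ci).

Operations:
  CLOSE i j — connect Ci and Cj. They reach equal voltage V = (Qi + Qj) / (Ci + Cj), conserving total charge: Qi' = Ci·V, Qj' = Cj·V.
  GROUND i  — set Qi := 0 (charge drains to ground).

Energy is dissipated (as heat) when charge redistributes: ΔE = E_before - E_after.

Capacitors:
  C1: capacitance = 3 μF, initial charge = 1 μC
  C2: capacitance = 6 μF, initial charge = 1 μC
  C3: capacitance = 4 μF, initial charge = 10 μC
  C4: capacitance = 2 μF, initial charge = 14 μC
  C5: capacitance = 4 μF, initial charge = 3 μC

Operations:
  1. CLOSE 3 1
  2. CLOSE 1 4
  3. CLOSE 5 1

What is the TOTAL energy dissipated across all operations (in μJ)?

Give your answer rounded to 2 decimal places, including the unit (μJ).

Answer: 29.38 μJ

Derivation:
Initial: C1(3μF, Q=1μC, V=0.33V), C2(6μF, Q=1μC, V=0.17V), C3(4μF, Q=10μC, V=2.50V), C4(2μF, Q=14μC, V=7.00V), C5(4μF, Q=3μC, V=0.75V)
Op 1: CLOSE 3-1: Q_total=11.00, C_total=7.00, V=1.57; Q3=6.29, Q1=4.71; dissipated=4.024
Op 2: CLOSE 1-4: Q_total=18.71, C_total=5.00, V=3.74; Q1=11.23, Q4=7.49; dissipated=17.682
Op 3: CLOSE 5-1: Q_total=14.23, C_total=7.00, V=2.03; Q5=8.13, Q1=6.10; dissipated=7.678
Total dissipated: 29.383 μJ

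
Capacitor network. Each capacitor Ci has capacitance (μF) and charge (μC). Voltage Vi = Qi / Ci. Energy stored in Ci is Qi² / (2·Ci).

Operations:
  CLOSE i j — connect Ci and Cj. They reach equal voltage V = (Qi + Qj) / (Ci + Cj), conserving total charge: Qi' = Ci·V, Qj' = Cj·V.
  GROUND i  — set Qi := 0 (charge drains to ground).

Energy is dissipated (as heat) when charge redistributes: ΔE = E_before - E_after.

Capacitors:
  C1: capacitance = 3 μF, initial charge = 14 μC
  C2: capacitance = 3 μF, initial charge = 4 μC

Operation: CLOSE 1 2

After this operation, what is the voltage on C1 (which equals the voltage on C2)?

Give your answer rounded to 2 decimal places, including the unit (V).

Answer: 3.00 V

Derivation:
Initial: C1(3μF, Q=14μC, V=4.67V), C2(3μF, Q=4μC, V=1.33V)
Op 1: CLOSE 1-2: Q_total=18.00, C_total=6.00, V=3.00; Q1=9.00, Q2=9.00; dissipated=8.333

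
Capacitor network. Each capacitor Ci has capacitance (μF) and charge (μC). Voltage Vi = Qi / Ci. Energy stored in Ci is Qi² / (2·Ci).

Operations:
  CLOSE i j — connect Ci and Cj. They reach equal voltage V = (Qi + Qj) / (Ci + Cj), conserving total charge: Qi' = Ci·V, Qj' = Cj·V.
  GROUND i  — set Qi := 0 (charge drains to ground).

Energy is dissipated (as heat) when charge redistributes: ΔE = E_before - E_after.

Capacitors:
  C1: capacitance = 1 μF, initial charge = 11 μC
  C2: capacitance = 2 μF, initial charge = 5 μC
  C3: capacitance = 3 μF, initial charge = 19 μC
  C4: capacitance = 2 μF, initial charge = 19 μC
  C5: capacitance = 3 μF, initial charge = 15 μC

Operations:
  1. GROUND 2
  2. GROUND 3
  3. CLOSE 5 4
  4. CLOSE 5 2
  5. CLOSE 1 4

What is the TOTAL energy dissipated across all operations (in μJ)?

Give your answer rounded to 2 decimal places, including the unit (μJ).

Initial: C1(1μF, Q=11μC, V=11.00V), C2(2μF, Q=5μC, V=2.50V), C3(3μF, Q=19μC, V=6.33V), C4(2μF, Q=19μC, V=9.50V), C5(3μF, Q=15μC, V=5.00V)
Op 1: GROUND 2: Q2=0; energy lost=6.250
Op 2: GROUND 3: Q3=0; energy lost=60.167
Op 3: CLOSE 5-4: Q_total=34.00, C_total=5.00, V=6.80; Q5=20.40, Q4=13.60; dissipated=12.150
Op 4: CLOSE 5-2: Q_total=20.40, C_total=5.00, V=4.08; Q5=12.24, Q2=8.16; dissipated=27.744
Op 5: CLOSE 1-4: Q_total=24.60, C_total=3.00, V=8.20; Q1=8.20, Q4=16.40; dissipated=5.880
Total dissipated: 112.191 μJ

Answer: 112.19 μJ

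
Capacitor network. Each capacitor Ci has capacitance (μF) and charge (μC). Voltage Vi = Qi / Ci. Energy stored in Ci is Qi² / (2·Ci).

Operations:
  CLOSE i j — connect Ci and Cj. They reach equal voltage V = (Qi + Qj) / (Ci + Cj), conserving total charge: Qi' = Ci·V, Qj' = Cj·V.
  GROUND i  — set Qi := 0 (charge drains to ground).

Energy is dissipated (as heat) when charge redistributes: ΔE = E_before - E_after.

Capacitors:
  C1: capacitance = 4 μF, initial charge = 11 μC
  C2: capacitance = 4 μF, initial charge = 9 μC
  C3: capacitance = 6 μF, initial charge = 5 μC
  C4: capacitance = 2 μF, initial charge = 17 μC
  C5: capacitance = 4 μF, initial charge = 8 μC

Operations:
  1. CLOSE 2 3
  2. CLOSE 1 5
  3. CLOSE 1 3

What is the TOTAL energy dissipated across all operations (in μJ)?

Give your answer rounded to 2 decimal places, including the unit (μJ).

Answer: 4.11 μJ

Derivation:
Initial: C1(4μF, Q=11μC, V=2.75V), C2(4μF, Q=9μC, V=2.25V), C3(6μF, Q=5μC, V=0.83V), C4(2μF, Q=17μC, V=8.50V), C5(4μF, Q=8μC, V=2.00V)
Op 1: CLOSE 2-3: Q_total=14.00, C_total=10.00, V=1.40; Q2=5.60, Q3=8.40; dissipated=2.408
Op 2: CLOSE 1-5: Q_total=19.00, C_total=8.00, V=2.38; Q1=9.50, Q5=9.50; dissipated=0.562
Op 3: CLOSE 1-3: Q_total=17.90, C_total=10.00, V=1.79; Q1=7.16, Q3=10.74; dissipated=1.141
Total dissipated: 4.112 μJ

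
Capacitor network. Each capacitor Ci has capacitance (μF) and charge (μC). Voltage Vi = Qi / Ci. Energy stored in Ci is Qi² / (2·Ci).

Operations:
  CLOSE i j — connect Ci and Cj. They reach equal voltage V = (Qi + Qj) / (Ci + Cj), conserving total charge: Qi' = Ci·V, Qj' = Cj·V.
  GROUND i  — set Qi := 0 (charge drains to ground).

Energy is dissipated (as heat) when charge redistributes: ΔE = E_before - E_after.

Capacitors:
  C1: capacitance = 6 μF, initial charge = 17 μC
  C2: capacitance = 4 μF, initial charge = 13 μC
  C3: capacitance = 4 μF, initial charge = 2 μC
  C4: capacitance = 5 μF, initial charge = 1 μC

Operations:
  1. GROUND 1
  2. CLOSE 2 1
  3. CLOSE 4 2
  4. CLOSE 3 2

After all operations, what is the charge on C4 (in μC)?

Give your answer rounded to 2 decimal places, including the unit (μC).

Answer: 3.44 μC

Derivation:
Initial: C1(6μF, Q=17μC, V=2.83V), C2(4μF, Q=13μC, V=3.25V), C3(4μF, Q=2μC, V=0.50V), C4(5μF, Q=1μC, V=0.20V)
Op 1: GROUND 1: Q1=0; energy lost=24.083
Op 2: CLOSE 2-1: Q_total=13.00, C_total=10.00, V=1.30; Q2=5.20, Q1=7.80; dissipated=12.675
Op 3: CLOSE 4-2: Q_total=6.20, C_total=9.00, V=0.69; Q4=3.44, Q2=2.76; dissipated=1.344
Op 4: CLOSE 3-2: Q_total=4.76, C_total=8.00, V=0.59; Q3=2.38, Q2=2.38; dissipated=0.036
Final charges: Q1=7.80, Q2=2.38, Q3=2.38, Q4=3.44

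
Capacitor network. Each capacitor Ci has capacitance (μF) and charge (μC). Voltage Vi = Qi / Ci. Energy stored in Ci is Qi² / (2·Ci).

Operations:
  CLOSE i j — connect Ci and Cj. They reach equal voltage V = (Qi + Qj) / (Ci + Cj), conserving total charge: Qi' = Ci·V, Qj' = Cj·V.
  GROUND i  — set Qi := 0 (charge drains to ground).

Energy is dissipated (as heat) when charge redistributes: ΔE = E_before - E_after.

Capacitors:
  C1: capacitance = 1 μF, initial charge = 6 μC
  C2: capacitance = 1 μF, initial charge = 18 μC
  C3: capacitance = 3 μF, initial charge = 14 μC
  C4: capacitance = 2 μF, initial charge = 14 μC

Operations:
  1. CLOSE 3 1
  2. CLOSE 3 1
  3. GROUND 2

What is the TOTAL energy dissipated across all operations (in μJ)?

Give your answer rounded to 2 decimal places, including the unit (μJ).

Initial: C1(1μF, Q=6μC, V=6.00V), C2(1μF, Q=18μC, V=18.00V), C3(3μF, Q=14μC, V=4.67V), C4(2μF, Q=14μC, V=7.00V)
Op 1: CLOSE 3-1: Q_total=20.00, C_total=4.00, V=5.00; Q3=15.00, Q1=5.00; dissipated=0.667
Op 2: CLOSE 3-1: Q_total=20.00, C_total=4.00, V=5.00; Q3=15.00, Q1=5.00; dissipated=0.000
Op 3: GROUND 2: Q2=0; energy lost=162.000
Total dissipated: 162.667 μJ

Answer: 162.67 μJ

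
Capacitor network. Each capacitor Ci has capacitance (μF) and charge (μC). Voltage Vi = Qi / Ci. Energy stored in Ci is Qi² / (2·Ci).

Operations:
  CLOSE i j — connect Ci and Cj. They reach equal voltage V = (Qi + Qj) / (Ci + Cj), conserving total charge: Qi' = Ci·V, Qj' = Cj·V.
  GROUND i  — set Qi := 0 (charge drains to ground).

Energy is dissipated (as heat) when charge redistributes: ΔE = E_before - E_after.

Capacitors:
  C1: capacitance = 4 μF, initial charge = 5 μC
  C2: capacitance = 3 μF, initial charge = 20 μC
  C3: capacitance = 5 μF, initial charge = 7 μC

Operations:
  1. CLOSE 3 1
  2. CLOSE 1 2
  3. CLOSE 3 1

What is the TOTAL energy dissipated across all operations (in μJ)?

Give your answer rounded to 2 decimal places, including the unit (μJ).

Answer: 30.21 μJ

Derivation:
Initial: C1(4μF, Q=5μC, V=1.25V), C2(3μF, Q=20μC, V=6.67V), C3(5μF, Q=7μC, V=1.40V)
Op 1: CLOSE 3-1: Q_total=12.00, C_total=9.00, V=1.33; Q3=6.67, Q1=5.33; dissipated=0.025
Op 2: CLOSE 1-2: Q_total=25.33, C_total=7.00, V=3.62; Q1=14.48, Q2=10.86; dissipated=24.381
Op 3: CLOSE 3-1: Q_total=21.14, C_total=9.00, V=2.35; Q3=11.75, Q1=9.40; dissipated=5.805
Total dissipated: 30.211 μJ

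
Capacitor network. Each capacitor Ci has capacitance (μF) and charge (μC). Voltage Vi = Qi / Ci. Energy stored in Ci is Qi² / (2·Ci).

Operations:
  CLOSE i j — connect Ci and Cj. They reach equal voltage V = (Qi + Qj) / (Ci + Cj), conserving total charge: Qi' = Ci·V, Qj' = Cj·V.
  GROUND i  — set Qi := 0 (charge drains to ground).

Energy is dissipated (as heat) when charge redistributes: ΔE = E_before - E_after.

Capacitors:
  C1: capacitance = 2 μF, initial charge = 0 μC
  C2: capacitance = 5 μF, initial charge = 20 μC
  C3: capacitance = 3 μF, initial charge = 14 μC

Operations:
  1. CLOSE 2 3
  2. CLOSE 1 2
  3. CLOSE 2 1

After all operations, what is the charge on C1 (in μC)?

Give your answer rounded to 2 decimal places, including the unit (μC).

Answer: 6.07 μC

Derivation:
Initial: C1(2μF, Q=0μC, V=0.00V), C2(5μF, Q=20μC, V=4.00V), C3(3μF, Q=14μC, V=4.67V)
Op 1: CLOSE 2-3: Q_total=34.00, C_total=8.00, V=4.25; Q2=21.25, Q3=12.75; dissipated=0.417
Op 2: CLOSE 1-2: Q_total=21.25, C_total=7.00, V=3.04; Q1=6.07, Q2=15.18; dissipated=12.902
Op 3: CLOSE 2-1: Q_total=21.25, C_total=7.00, V=3.04; Q2=15.18, Q1=6.07; dissipated=0.000
Final charges: Q1=6.07, Q2=15.18, Q3=12.75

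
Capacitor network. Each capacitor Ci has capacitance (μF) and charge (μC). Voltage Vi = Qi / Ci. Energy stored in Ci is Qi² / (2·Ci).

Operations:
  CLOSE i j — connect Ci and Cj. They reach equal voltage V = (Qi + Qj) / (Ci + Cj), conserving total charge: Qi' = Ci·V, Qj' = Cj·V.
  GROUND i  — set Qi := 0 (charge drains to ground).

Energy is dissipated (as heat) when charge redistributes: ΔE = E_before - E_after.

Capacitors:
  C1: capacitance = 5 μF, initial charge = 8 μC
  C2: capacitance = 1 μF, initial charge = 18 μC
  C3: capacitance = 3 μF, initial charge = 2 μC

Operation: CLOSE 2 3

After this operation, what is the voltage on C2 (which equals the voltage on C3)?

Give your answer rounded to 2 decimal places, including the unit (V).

Answer: 5.00 V

Derivation:
Initial: C1(5μF, Q=8μC, V=1.60V), C2(1μF, Q=18μC, V=18.00V), C3(3μF, Q=2μC, V=0.67V)
Op 1: CLOSE 2-3: Q_total=20.00, C_total=4.00, V=5.00; Q2=5.00, Q3=15.00; dissipated=112.667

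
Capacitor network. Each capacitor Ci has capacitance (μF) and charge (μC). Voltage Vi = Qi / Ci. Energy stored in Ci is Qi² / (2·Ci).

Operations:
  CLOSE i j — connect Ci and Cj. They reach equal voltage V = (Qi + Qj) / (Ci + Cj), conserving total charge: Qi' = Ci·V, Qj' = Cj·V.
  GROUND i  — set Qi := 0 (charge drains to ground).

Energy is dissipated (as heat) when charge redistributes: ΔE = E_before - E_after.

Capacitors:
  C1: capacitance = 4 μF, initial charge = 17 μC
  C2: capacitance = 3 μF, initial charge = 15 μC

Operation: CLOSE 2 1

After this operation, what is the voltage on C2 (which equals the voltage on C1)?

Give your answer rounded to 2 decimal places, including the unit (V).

Answer: 4.57 V

Derivation:
Initial: C1(4μF, Q=17μC, V=4.25V), C2(3μF, Q=15μC, V=5.00V)
Op 1: CLOSE 2-1: Q_total=32.00, C_total=7.00, V=4.57; Q2=13.71, Q1=18.29; dissipated=0.482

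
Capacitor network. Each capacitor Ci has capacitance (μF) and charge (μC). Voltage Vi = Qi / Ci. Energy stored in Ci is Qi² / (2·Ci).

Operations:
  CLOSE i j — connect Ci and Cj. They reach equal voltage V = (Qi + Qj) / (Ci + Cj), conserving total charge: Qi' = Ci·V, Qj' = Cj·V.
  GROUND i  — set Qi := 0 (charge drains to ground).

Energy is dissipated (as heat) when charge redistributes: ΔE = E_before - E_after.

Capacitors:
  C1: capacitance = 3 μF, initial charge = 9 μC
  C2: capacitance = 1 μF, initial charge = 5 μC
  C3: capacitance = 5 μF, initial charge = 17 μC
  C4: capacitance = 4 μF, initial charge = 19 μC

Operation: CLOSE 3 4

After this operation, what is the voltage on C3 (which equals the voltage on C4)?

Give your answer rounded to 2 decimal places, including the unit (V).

Initial: C1(3μF, Q=9μC, V=3.00V), C2(1μF, Q=5μC, V=5.00V), C3(5μF, Q=17μC, V=3.40V), C4(4μF, Q=19μC, V=4.75V)
Op 1: CLOSE 3-4: Q_total=36.00, C_total=9.00, V=4.00; Q3=20.00, Q4=16.00; dissipated=2.025

Answer: 4.00 V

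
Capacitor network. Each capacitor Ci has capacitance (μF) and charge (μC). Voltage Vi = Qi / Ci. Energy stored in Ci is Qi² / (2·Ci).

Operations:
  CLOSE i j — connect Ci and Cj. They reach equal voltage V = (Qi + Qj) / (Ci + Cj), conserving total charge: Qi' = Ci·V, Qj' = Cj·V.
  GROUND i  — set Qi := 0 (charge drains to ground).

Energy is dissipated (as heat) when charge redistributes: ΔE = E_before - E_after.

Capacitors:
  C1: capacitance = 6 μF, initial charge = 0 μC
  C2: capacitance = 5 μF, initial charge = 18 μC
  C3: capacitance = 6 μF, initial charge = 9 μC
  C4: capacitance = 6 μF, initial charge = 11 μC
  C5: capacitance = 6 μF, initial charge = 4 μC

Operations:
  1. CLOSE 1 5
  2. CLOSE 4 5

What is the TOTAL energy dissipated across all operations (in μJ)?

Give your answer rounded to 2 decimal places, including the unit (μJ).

Answer: 4.04 μJ

Derivation:
Initial: C1(6μF, Q=0μC, V=0.00V), C2(5μF, Q=18μC, V=3.60V), C3(6μF, Q=9μC, V=1.50V), C4(6μF, Q=11μC, V=1.83V), C5(6μF, Q=4μC, V=0.67V)
Op 1: CLOSE 1-5: Q_total=4.00, C_total=12.00, V=0.33; Q1=2.00, Q5=2.00; dissipated=0.667
Op 2: CLOSE 4-5: Q_total=13.00, C_total=12.00, V=1.08; Q4=6.50, Q5=6.50; dissipated=3.375
Total dissipated: 4.042 μJ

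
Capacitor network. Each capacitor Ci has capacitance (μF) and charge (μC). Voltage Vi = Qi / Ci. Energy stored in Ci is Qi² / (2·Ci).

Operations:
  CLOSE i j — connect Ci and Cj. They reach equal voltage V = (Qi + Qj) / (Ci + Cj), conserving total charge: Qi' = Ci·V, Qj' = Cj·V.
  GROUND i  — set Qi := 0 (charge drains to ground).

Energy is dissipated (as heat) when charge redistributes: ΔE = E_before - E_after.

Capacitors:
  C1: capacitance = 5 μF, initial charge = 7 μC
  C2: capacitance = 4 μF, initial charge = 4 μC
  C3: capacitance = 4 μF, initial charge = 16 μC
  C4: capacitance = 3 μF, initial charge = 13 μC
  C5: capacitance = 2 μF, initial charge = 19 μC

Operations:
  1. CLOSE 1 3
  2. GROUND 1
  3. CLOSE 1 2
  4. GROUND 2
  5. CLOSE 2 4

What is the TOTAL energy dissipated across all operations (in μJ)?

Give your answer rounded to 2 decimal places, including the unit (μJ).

Initial: C1(5μF, Q=7μC, V=1.40V), C2(4μF, Q=4μC, V=1.00V), C3(4μF, Q=16μC, V=4.00V), C4(3μF, Q=13μC, V=4.33V), C5(2μF, Q=19μC, V=9.50V)
Op 1: CLOSE 1-3: Q_total=23.00, C_total=9.00, V=2.56; Q1=12.78, Q3=10.22; dissipated=7.511
Op 2: GROUND 1: Q1=0; energy lost=16.327
Op 3: CLOSE 1-2: Q_total=4.00, C_total=9.00, V=0.44; Q1=2.22, Q2=1.78; dissipated=1.111
Op 4: GROUND 2: Q2=0; energy lost=0.395
Op 5: CLOSE 2-4: Q_total=13.00, C_total=7.00, V=1.86; Q2=7.43, Q4=5.57; dissipated=16.095
Total dissipated: 41.440 μJ

Answer: 41.44 μJ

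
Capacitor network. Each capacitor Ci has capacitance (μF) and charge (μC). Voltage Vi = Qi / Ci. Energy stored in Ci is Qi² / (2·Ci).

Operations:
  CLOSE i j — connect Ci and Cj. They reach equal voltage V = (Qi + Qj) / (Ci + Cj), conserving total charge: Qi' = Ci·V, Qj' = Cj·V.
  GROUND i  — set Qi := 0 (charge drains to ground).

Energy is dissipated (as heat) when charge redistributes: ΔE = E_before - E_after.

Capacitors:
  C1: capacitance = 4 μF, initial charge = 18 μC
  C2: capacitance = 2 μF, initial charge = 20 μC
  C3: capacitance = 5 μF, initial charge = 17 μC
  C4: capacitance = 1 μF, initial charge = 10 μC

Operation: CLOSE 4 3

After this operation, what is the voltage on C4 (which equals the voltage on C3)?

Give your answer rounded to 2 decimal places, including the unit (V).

Initial: C1(4μF, Q=18μC, V=4.50V), C2(2μF, Q=20μC, V=10.00V), C3(5μF, Q=17μC, V=3.40V), C4(1μF, Q=10μC, V=10.00V)
Op 1: CLOSE 4-3: Q_total=27.00, C_total=6.00, V=4.50; Q4=4.50, Q3=22.50; dissipated=18.150

Answer: 4.50 V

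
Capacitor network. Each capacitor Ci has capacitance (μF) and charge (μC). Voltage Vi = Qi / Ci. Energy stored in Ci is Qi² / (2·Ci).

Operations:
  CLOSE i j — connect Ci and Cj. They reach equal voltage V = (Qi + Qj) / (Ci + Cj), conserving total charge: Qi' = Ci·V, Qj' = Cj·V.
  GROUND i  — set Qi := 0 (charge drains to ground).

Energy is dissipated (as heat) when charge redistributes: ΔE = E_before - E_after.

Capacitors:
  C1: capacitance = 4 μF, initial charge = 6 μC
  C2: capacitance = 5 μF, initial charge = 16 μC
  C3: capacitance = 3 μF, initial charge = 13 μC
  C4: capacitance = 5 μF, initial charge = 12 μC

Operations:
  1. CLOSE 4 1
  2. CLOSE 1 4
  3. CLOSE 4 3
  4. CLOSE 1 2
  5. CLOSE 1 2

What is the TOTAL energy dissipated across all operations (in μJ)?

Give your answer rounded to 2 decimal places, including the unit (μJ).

Answer: 7.60 μJ

Derivation:
Initial: C1(4μF, Q=6μC, V=1.50V), C2(5μF, Q=16μC, V=3.20V), C3(3μF, Q=13μC, V=4.33V), C4(5μF, Q=12μC, V=2.40V)
Op 1: CLOSE 4-1: Q_total=18.00, C_total=9.00, V=2.00; Q4=10.00, Q1=8.00; dissipated=0.900
Op 2: CLOSE 1-4: Q_total=18.00, C_total=9.00, V=2.00; Q1=8.00, Q4=10.00; dissipated=0.000
Op 3: CLOSE 4-3: Q_total=23.00, C_total=8.00, V=2.88; Q4=14.38, Q3=8.62; dissipated=5.104
Op 4: CLOSE 1-2: Q_total=24.00, C_total=9.00, V=2.67; Q1=10.67, Q2=13.33; dissipated=1.600
Op 5: CLOSE 1-2: Q_total=24.00, C_total=9.00, V=2.67; Q1=10.67, Q2=13.33; dissipated=0.000
Total dissipated: 7.604 μJ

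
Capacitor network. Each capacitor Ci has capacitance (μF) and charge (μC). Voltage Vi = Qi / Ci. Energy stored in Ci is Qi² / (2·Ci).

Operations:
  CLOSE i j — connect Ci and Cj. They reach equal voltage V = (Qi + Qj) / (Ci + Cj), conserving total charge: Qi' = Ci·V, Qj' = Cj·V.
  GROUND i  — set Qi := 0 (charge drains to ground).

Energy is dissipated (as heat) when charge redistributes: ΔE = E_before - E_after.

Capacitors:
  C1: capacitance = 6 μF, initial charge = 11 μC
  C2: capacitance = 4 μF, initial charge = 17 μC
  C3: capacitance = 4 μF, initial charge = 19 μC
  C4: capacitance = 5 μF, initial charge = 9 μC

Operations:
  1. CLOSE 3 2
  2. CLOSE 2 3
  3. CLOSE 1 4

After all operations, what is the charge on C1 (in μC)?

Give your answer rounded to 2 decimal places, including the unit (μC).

Initial: C1(6μF, Q=11μC, V=1.83V), C2(4μF, Q=17μC, V=4.25V), C3(4μF, Q=19μC, V=4.75V), C4(5μF, Q=9μC, V=1.80V)
Op 1: CLOSE 3-2: Q_total=36.00, C_total=8.00, V=4.50; Q3=18.00, Q2=18.00; dissipated=0.250
Op 2: CLOSE 2-3: Q_total=36.00, C_total=8.00, V=4.50; Q2=18.00, Q3=18.00; dissipated=0.000
Op 3: CLOSE 1-4: Q_total=20.00, C_total=11.00, V=1.82; Q1=10.91, Q4=9.09; dissipated=0.002
Final charges: Q1=10.91, Q2=18.00, Q3=18.00, Q4=9.09

Answer: 10.91 μC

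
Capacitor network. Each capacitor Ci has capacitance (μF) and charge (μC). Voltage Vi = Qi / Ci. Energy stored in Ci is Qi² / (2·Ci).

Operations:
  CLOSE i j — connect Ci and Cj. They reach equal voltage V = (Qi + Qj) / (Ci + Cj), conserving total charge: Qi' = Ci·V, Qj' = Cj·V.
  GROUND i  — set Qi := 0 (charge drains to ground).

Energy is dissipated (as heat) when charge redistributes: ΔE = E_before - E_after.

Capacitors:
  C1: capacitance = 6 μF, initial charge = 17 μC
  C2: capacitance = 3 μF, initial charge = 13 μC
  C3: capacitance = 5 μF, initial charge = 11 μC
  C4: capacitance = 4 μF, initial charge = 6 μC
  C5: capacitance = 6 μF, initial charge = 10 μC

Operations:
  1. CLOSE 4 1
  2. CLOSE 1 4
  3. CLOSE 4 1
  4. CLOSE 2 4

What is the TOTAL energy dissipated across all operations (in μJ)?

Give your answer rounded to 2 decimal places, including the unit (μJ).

Initial: C1(6μF, Q=17μC, V=2.83V), C2(3μF, Q=13μC, V=4.33V), C3(5μF, Q=11μC, V=2.20V), C4(4μF, Q=6μC, V=1.50V), C5(6μF, Q=10μC, V=1.67V)
Op 1: CLOSE 4-1: Q_total=23.00, C_total=10.00, V=2.30; Q4=9.20, Q1=13.80; dissipated=2.133
Op 2: CLOSE 1-4: Q_total=23.00, C_total=10.00, V=2.30; Q1=13.80, Q4=9.20; dissipated=0.000
Op 3: CLOSE 4-1: Q_total=23.00, C_total=10.00, V=2.30; Q4=9.20, Q1=13.80; dissipated=0.000
Op 4: CLOSE 2-4: Q_total=22.20, C_total=7.00, V=3.17; Q2=9.51, Q4=12.69; dissipated=3.544
Total dissipated: 5.677 μJ

Answer: 5.68 μJ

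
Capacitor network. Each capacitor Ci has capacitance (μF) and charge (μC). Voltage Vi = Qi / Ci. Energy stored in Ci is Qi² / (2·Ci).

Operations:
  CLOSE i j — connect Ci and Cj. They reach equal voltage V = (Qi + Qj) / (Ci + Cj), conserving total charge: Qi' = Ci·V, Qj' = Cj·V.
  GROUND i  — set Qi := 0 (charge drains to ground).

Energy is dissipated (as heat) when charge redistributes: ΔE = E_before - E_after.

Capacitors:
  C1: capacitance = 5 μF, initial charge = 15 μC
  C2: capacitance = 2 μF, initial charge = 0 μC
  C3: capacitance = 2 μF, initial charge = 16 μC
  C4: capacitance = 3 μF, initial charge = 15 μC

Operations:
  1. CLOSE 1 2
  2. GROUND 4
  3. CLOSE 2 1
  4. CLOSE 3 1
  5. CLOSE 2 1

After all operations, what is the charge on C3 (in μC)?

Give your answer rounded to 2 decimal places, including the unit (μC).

Initial: C1(5μF, Q=15μC, V=3.00V), C2(2μF, Q=0μC, V=0.00V), C3(2μF, Q=16μC, V=8.00V), C4(3μF, Q=15μC, V=5.00V)
Op 1: CLOSE 1-2: Q_total=15.00, C_total=7.00, V=2.14; Q1=10.71, Q2=4.29; dissipated=6.429
Op 2: GROUND 4: Q4=0; energy lost=37.500
Op 3: CLOSE 2-1: Q_total=15.00, C_total=7.00, V=2.14; Q2=4.29, Q1=10.71; dissipated=0.000
Op 4: CLOSE 3-1: Q_total=26.71, C_total=7.00, V=3.82; Q3=7.63, Q1=19.08; dissipated=24.504
Op 5: CLOSE 2-1: Q_total=23.37, C_total=7.00, V=3.34; Q2=6.68, Q1=16.69; dissipated=2.000
Final charges: Q1=16.69, Q2=6.68, Q3=7.63, Q4=0.00

Answer: 7.63 μC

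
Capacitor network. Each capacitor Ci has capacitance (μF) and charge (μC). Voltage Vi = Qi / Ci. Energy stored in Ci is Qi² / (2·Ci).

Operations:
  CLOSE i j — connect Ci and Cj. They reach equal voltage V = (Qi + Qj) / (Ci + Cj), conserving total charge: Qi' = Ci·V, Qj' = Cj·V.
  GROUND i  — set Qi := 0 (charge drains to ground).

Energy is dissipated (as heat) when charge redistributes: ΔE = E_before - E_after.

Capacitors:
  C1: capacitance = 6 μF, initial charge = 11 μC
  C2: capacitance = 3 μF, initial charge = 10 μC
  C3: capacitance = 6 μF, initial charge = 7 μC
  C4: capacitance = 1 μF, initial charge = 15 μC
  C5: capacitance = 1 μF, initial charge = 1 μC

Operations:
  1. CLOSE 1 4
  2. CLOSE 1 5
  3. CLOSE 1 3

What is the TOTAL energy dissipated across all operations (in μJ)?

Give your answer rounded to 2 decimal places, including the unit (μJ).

Answer: 84.45 μJ

Derivation:
Initial: C1(6μF, Q=11μC, V=1.83V), C2(3μF, Q=10μC, V=3.33V), C3(6μF, Q=7μC, V=1.17V), C4(1μF, Q=15μC, V=15.00V), C5(1μF, Q=1μC, V=1.00V)
Op 1: CLOSE 1-4: Q_total=26.00, C_total=7.00, V=3.71; Q1=22.29, Q4=3.71; dissipated=74.298
Op 2: CLOSE 1-5: Q_total=23.29, C_total=7.00, V=3.33; Q1=19.96, Q5=3.33; dissipated=3.157
Op 3: CLOSE 1-3: Q_total=26.96, C_total=12.00, V=2.25; Q1=13.48, Q3=13.48; dissipated=6.998
Total dissipated: 84.453 μJ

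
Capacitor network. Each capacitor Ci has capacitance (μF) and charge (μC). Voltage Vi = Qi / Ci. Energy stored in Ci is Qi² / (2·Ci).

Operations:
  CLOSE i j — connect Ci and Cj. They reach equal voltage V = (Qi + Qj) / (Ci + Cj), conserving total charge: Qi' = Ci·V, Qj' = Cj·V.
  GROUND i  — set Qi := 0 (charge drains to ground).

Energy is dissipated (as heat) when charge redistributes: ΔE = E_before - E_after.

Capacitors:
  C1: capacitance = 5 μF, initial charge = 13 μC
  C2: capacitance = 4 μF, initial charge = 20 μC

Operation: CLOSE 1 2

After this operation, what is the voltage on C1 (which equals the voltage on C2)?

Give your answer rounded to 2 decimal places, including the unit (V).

Answer: 3.67 V

Derivation:
Initial: C1(5μF, Q=13μC, V=2.60V), C2(4μF, Q=20μC, V=5.00V)
Op 1: CLOSE 1-2: Q_total=33.00, C_total=9.00, V=3.67; Q1=18.33, Q2=14.67; dissipated=6.400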